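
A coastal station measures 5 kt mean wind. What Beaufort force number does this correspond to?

5 kt lies in the Beaufort 2 band (light breeze, 4–6 kt).

Beaufort force 2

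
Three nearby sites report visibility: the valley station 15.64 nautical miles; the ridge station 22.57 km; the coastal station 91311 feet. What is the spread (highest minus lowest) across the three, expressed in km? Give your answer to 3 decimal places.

6.395 km

the valley station: 15.64 nmi = 28.96528 km.
the coastal station: 91311 ft = 27.83159 km.
Spread: 28.96528 − 22.57000 = 6.395 km.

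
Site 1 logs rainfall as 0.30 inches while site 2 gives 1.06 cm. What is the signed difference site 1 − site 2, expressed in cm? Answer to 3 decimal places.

site 1: 0.30 in = 0.76200 cm.
Difference: 0.76200 − 1.06000 = -0.298 cm.

-0.298 cm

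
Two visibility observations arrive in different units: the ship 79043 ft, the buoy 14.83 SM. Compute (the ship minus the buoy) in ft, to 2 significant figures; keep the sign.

740 ft

the buoy: 14.83 SM = 78302.40 ft.
Difference: 79043.00 − 78302.40 = 740 ft.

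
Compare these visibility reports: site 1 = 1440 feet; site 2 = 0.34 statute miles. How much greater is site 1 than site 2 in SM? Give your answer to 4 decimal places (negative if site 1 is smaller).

-0.0673 SM

site 1: 1440 ft = 0.272727 SM.
Difference: 0.272727 − 0.340000 = -0.0673 SM.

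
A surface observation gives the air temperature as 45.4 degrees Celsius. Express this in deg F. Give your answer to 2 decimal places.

°F = °C × 9/5 + 32 = 45.4 × 1.8 + 32 = 113.72 °F.

113.72 °F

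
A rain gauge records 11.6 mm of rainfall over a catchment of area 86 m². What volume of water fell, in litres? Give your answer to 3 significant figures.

998 litres

1 mm over 1 m² is 1 L, so volume = 11.6 × 86 = 997.6 L ≈ 998 L.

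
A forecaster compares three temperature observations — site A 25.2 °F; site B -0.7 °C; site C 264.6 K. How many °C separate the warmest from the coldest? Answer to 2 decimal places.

site A: 25.2 °F = -3.778 °C.
site C: 264.6 K = -8.550 °C.
Spread: (-0.700) − (-8.550) = 7.850 °C.

7.85 °C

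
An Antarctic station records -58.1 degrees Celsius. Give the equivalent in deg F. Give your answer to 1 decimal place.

°F = °C × 9/5 + 32 = -58.1 × 1.8 + 32 = -72.6 °F.

-72.6 °F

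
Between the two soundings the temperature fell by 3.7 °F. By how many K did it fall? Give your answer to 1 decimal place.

For a temperature change the 32° offset cancels: ΔK = 3.7 × 0.5556 = 2.1 K.

2.1 K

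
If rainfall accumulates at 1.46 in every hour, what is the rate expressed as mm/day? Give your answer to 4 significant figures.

1.46 in/hour × 25.4 mm/in × 24 hour/day = 890.0 mm/day.

890.0 mm/day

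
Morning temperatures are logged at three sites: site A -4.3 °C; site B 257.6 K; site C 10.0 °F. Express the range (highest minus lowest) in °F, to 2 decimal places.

site B: 257.6 K = -15.550 °C.
site C: 10.0 °F = -12.222 °C.
Spread: (-4.300) − (-15.550) = 11.250 °C = 20.25 °F.

20.25 °F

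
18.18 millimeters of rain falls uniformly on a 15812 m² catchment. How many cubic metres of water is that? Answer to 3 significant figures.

1 mm over 1 m² is 1 L, so volume = 18.18 × 15812 = 287462.16 L = 287 m³.

287 cubic metres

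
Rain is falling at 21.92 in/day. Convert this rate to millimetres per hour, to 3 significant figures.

23.2 mm/hour

21.92 in/day × 25.4 mm/in × 0.0416667 day/hour = 23.2 mm/hour.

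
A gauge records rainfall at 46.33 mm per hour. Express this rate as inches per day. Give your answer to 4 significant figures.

43.78 in/day

46.33 mm/hour × 0.0393701 in/mm × 24 hour/day = 43.78 in/day.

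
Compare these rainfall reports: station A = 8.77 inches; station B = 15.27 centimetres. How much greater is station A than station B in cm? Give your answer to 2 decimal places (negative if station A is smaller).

7.01 cm

station A: 8.77 in = 22.2758 cm.
Difference: 22.2758 − 15.2700 = 7.01 cm.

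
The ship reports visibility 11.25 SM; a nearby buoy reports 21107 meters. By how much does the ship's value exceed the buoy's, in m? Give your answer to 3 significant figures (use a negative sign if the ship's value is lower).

-3000 m

the ship: 11.25 SM = 18105.12 m.
Difference: 18105.12 − 21107.00 = -3000 m.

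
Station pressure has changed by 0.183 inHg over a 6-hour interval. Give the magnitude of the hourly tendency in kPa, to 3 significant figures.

0.103 kPa per hour

0.183 inHg / 6 h × 3.38639 kPa/inHg = 0.103 kPa/h.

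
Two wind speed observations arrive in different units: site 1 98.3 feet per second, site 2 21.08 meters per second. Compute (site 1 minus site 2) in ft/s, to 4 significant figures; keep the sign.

site 2: 21.08 m/s = 69.1601 ft/s.
Difference: 98.3000 − 69.1601 = 29.14 ft/s.

29.14 ft/s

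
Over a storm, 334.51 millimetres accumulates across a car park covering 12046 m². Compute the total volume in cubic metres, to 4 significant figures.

1 mm over 1 m² is 1 L, so volume = 334.51 × 12046 = 4029507.5 L = 4030 m³.

4030 cubic metres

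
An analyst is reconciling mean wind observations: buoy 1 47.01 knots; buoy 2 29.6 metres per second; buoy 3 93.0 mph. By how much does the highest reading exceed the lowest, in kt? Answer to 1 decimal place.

buoy 2: 29.6 m/s = 57.538 kt.
buoy 3: 93.0 mph = 80.815 kt.
Spread: 80.815 − 47.010 = 33.8 kt.

33.8 kt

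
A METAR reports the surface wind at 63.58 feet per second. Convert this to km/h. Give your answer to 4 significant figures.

1 ft/s = 1.09728 km/h, so 63.58 × 1.09728 = 69.77 km/h.

69.77 km/h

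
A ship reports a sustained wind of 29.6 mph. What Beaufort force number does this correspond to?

Beaufort force 6

29.6 mph = 13.2 m/s, which is Beaufort 6 (strong breeze, 10.8–13.8 m/s).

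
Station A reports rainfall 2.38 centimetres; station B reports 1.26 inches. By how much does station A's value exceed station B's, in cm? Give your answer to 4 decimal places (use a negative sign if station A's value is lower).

station B: 1.26 in = 3.200400 cm.
Difference: 2.380000 − 3.200400 = -0.8204 cm.

-0.8204 cm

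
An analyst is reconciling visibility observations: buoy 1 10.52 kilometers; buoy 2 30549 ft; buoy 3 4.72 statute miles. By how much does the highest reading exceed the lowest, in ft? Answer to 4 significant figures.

9593 ft

buoy 1: 10.52 km = 34514.44 ft.
buoy 3: 4.72 SM = 24921.60 ft.
Spread: 34514.44 − 24921.60 = 9593 ft.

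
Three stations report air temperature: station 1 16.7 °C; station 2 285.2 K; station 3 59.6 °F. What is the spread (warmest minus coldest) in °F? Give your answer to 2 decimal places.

8.37 °F

station 2: 285.2 K = 12.050 °C.
station 3: 59.6 °F = 15.333 °C.
Spread: 16.700 − 12.050 = 4.650 °C = 8.37 °F.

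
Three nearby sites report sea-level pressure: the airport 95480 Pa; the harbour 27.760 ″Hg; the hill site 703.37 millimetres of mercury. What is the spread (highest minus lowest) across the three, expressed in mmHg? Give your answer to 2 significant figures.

13 mmHg

the airport: 95480 Pa = 716.16 mmHg.
the harbour: 27.760 inHg = 705.10 mmHg.
Spread: 716.16 − 703.37 = 13 mmHg.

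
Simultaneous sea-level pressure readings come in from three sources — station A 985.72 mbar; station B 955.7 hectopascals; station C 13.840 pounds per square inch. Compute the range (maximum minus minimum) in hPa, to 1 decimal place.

station A: 985.72 mb = 985.720 hPa.
station C: 13.840 psi = 954.234 hPa.
Spread: 985.720 − 954.234 = 31.5 hPa.

31.5 hPa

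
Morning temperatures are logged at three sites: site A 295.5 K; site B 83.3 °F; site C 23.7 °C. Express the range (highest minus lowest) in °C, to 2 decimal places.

6.15 °C

site A: 295.5 K = 22.350 °C.
site B: 83.3 °F = 28.500 °C.
Spread: 28.500 − 22.350 = 6.150 °C.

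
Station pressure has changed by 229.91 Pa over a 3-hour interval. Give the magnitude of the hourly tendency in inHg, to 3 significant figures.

229.91 Pa / 3 h × 0.0002953 inHg/Pa = 0.0226 inHg/h.

0.0226 inHg per hour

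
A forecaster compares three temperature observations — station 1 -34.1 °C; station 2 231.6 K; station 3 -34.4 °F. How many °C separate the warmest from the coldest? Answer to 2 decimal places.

station 2: 231.6 K = -41.550 °C.
station 3: -34.4 °F = -36.889 °C.
Spread: (-34.100) − (-41.550) = 7.450 °C.

7.45 °C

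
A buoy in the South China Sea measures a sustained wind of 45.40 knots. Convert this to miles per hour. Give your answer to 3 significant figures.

52.2 mph

1 kt = 1.15078 mph, so 45.40 × 1.15078 = 52.2 mph.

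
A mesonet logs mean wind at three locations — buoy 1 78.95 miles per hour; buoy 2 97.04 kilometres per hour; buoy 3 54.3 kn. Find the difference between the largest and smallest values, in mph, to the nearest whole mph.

buoy 2: 97.04 km/h = 60.30 mph.
buoy 3: 54.3 kt = 62.49 mph.
Spread: 78.95 − 60.30 = 19 mph.

19 mph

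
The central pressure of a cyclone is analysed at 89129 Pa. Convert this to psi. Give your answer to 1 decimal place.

1 Pa = 0.000145038 psi, so 89129 × 0.000145038 = 12.9 psi.

12.9 psi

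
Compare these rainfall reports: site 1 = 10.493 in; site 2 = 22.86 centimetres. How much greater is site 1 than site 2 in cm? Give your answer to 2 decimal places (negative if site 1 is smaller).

3.79 cm

site 1: 10.493 in = 26.6522 cm.
Difference: 26.6522 − 22.8600 = 3.79 cm.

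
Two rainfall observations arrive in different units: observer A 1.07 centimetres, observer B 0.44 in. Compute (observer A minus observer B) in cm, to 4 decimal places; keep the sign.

-0.0476 cm

observer B: 0.44 in = 1.117600 cm.
Difference: 1.070000 − 1.117600 = -0.0476 cm.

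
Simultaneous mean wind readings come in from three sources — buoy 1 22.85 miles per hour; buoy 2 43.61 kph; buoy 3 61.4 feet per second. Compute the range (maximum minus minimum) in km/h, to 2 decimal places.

buoy 1: 22.85 mph = 36.7735 km/h.
buoy 3: 61.4 ft/s = 67.3730 km/h.
Spread: 67.3730 − 36.7735 = 30.60 km/h.

30.60 km/h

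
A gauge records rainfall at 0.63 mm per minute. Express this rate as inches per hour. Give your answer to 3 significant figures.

0.63 mm/minute × 0.0393701 in/mm × 60 minute/hour = 1.49 in/hour.

1.49 in/hour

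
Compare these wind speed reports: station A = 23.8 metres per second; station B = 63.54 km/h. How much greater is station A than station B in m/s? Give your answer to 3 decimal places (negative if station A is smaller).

6.150 m/s

station B: 63.54 km/h = 17.65000 m/s.
Difference: 23.80000 − 17.65000 = 6.150 m/s.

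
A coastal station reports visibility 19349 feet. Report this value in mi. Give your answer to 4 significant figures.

3.665 SM

1 ft = 0.000189394 SM, so 19349 × 0.000189394 = 3.665 SM.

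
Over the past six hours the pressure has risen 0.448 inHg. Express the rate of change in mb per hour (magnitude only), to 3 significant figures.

2.53 mb per hour

0.448 inHg / 6 h × 33.8639 mb/inHg = 2.53 mb/h.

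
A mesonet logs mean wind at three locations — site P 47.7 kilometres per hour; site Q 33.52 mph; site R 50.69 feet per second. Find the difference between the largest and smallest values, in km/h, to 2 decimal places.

site Q: 33.52 mph = 53.9452 km/h.
site R: 50.69 ft/s = 55.6211 km/h.
Spread: 55.6211 − 47.7000 = 7.92 km/h.

7.92 km/h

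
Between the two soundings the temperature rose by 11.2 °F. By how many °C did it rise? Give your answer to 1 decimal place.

Converting a difference, only the 9/5 scale factor applies: Δ°C = 11.2 × 0.5556 = 6.2 °C.

6.2 °C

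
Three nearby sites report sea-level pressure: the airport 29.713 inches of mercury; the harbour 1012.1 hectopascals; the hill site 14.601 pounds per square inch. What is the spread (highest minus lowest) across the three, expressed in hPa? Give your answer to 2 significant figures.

the airport: 29.713 inHg = 1006.198 hPa.
the hill site: 14.601 psi = 1006.704 hPa.
Spread: 1012.100 − 1006.198 = 5.9 hPa.

5.9 hPa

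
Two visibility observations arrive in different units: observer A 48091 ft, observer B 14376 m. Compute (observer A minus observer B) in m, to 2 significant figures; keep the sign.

280 m

observer A: 48091 ft = 14658.14 m.
Difference: 14658.14 − 14376.00 = 280 m.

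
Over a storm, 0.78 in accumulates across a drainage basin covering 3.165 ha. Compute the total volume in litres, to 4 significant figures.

Depth: 0.78 in × 25.4 = 19.812 mm.
Area: 3.165 ha = 31650 m².
1 mm over 1 m² is 1 L, so volume = 19.812 × 31650 = 627049.8 L ≈ 627000 L.

627000 litres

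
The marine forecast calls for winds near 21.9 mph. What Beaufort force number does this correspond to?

Beaufort force 5

21.9 mph = 9.8 m/s, which is Beaufort 5 (fresh breeze, 8.0–10.7 m/s).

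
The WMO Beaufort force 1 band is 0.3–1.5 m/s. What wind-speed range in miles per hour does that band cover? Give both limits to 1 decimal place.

0.3–1.5 m/s × 2.237 = 0.7–3.4 mph.

0.7 to 3.4 mph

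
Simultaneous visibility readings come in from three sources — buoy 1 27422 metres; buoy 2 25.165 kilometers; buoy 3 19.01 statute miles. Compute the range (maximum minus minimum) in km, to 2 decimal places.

5.43 km

buoy 1: 27422 m = 27.4220 km.
buoy 3: 19.01 SM = 30.5936 km.
Spread: 30.5936 − 25.1650 = 5.43 km.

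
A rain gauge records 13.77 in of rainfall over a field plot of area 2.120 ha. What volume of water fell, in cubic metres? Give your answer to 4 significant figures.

7415 cubic metres

Depth: 13.77 in × 25.4 = 349.758 mm.
Area: 2.120 ha = 21200 m².
1 mm over 1 m² is 1 L, so volume = 349.758 × 21200 = 7414869.6 L = 7415 m³.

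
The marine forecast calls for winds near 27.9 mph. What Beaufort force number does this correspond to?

Beaufort force 6

27.9 mph = 12.5 m/s, which is Beaufort 6 (strong breeze, 10.8–13.8 m/s).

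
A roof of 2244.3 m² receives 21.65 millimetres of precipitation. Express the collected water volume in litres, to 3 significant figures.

1 mm over 1 m² is 1 L, so volume = 21.65 × 2244.3 = 48589.095 L ≈ 48600 L.

48600 litres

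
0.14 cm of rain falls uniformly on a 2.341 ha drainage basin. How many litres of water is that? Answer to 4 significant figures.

Depth: 0.14 cm × 10 = 1.4 mm.
Area: 2.341 ha = 23410 m².
1 mm over 1 m² is 1 L, so volume = 1.4 × 23410 = 32774 L ≈ 32770 L.

32770 litres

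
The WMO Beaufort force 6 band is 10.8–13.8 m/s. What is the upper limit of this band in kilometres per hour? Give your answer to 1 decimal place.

49.7 km/h

10.8–13.8 m/s × 3.6 = 38.9–49.7 km/h.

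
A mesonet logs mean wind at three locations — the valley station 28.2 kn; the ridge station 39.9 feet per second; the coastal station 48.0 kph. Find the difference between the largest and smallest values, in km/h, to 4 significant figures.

the valley station: 28.2 kt = 52.22640 km/h.
the ridge station: 39.9 ft/s = 43.78147 km/h.
Spread: 52.22640 − 43.78147 = 8.445 km/h.

8.445 km/h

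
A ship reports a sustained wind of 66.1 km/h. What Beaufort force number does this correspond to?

66.1 km/h = 18.4 m/s, which is Beaufort 8 (gale, 17.2–20.7 m/s).

Beaufort force 8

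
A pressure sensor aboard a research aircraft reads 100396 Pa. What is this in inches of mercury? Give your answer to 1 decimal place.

29.6 inHg

1 Pa = 0.0002953 inHg, so 100396 × 0.0002953 = 29.6 inHg.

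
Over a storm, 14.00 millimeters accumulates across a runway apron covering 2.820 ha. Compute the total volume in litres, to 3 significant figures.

Area: 2.820 ha = 28200 m².
1 mm over 1 m² is 1 L, so volume = 14 × 28200 = 394800 L ≈ 395000 L.

395000 litres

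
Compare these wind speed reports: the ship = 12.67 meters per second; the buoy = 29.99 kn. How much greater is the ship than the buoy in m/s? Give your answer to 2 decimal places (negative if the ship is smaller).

-2.76 m/s

the buoy: 29.99 kt = 15.4282 m/s.
Difference: 12.6700 − 15.4282 = -2.76 m/s.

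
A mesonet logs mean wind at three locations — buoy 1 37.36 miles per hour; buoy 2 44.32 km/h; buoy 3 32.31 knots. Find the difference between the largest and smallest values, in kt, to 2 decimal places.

buoy 1: 37.36 mph = 32.4650 kt.
buoy 2: 44.32 km/h = 23.9309 kt.
Spread: 32.4650 − 23.9309 = 8.53 kt.

8.53 kt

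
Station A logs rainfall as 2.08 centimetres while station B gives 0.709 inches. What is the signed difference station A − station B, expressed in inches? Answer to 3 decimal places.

0.110 in

station A: 2.08 cm = 0.81890 in.
Difference: 0.81890 − 0.70900 = 0.110 in.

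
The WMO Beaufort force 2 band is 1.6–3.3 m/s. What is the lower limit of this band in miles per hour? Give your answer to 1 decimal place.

3.6 mph

1.6–3.3 m/s × 2.237 = 3.6–7.4 mph.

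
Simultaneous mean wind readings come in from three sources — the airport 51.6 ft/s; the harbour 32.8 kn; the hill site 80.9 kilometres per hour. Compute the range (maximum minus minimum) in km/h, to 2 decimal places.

the airport: 51.6 ft/s = 56.6196 km/h.
the harbour: 32.8 kt = 60.7456 km/h.
Spread: 80.9000 − 56.6196 = 24.28 km/h.

24.28 km/h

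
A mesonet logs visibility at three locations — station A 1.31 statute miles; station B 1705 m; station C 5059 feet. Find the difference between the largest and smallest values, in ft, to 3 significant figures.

station A: 1.31 SM = 6916.80 ft.
station B: 1705 m = 5593.83 ft.
Spread: 6916.80 − 5059.00 = 1860 ft.

1860 ft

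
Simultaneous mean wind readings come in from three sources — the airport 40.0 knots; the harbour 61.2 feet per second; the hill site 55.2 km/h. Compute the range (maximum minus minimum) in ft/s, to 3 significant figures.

the airport: 40.0 kt = 67.512 ft/s.
the hill site: 55.2 km/h = 50.306 ft/s.
Spread: 67.512 − 50.306 = 17.2 ft/s.

17.2 ft/s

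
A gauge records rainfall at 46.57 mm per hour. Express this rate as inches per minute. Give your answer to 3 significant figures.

46.57 mm/hour × 0.0393701 in/mm × 0.0166667 hour/minute = 0.0306 in/minute.

0.0306 in/minute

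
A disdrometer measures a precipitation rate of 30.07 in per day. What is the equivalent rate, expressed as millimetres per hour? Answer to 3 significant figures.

31.8 mm/hour

30.07 in/day × 25.4 mm/in × 0.0416667 day/hour = 31.8 mm/hour.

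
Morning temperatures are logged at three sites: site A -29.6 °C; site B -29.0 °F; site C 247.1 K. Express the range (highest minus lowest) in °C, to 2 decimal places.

site B: -29.0 °F = -33.889 °C.
site C: 247.1 K = -26.050 °C.
Spread: (-26.050) − (-33.889) = 7.839 °C.

7.84 °C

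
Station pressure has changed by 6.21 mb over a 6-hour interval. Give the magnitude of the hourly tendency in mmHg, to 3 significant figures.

0.776 mmHg per hour

6.21 mb / 6 h × 0.750062 mmHg/mb = 0.776 mmHg/h.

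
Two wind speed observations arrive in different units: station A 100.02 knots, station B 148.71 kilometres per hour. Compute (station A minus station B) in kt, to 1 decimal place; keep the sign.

19.7 kt

station B: 148.71 km/h = 80.297 kt.
Difference: 100.020 − 80.297 = 19.7 kt.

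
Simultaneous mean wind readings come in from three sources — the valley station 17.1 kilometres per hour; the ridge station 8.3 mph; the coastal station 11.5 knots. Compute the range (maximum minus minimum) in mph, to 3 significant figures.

4.93 mph

the valley station: 17.1 km/h = 10.6254 mph.
the coastal station: 11.5 kt = 13.2340 mph.
Spread: 13.2340 − 8.3000 = 4.93 mph.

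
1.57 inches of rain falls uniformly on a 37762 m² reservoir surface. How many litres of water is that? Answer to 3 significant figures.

1510000 litres

Depth: 1.57 in × 25.4 = 39.878 mm.
1 mm over 1 m² is 1 L, so volume = 39.878 × 37762 = 1505873 L ≈ 1510000 L.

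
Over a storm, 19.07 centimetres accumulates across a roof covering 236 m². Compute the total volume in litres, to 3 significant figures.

Depth: 19.07 cm × 10 = 190.7 mm.
1 mm over 1 m² is 1 L, so volume = 190.7 × 236 = 45005.2 L ≈ 45000 L.

45000 litres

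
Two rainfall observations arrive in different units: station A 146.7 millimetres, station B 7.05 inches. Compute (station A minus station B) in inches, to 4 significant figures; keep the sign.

station A: 146.7 mm = 5.77559 in.
Difference: 5.77559 − 7.05000 = -1.274 in.

-1.274 in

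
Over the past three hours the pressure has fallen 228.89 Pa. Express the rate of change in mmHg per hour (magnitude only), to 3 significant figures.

228.89 Pa / 3 h × 0.00750062 mmHg/Pa = 0.572 mmHg/h.

0.572 mmHg per hour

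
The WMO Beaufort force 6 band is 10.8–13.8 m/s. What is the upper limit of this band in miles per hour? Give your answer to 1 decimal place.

10.8–13.8 m/s × 2.237 = 24.2–30.9 mph.

30.9 mph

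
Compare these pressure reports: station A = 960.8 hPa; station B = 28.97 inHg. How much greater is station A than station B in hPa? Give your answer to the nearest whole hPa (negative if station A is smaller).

-20 hPa

station B: 28.97 inHg = 981.04 hPa.
Difference: 960.80 − 981.04 = -20 hPa.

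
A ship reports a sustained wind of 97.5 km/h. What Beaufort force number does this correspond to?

97.5 km/h = 27.1 m/s, which is Beaufort 10 (storm, 24.5–28.4 m/s).

Beaufort force 10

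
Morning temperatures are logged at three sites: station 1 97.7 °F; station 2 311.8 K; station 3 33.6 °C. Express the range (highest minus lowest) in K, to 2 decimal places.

5.05 K

station 1: 97.7 °F = 36.500 °C.
station 2: 311.8 K = 38.650 °C.
Spread: 38.650 − 33.600 = 5.050 °C.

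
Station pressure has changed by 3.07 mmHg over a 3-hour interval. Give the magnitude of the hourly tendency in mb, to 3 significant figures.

1.36 mb per hour

3.07 mmHg / 3 h × 1.33322 mb/mmHg = 1.36 mb/h.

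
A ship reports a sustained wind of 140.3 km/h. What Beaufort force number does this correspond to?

Beaufort force 12

140.3 km/h = 39.0 m/s, which is Beaufort 12 (hurricane force, ≥32.7 m/s).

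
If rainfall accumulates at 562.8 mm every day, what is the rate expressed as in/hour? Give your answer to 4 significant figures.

0.9232 in/hour

562.8 mm/day × 0.0393701 in/mm × 0.0416667 day/hour = 0.9232 in/hour.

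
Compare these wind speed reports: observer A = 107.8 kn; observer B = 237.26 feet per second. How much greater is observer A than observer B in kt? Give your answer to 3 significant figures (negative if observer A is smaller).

-32.8 kt

observer B: 237.26 ft/s = 140.573 kt.
Difference: 107.800 − 140.573 = -32.8 kt.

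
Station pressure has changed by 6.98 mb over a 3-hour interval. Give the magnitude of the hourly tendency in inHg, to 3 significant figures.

0.0687 inHg per hour

6.98 mb / 3 h × 0.02953 inHg/mb = 0.0687 inHg/h.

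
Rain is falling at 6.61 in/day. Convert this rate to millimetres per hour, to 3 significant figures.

7.00 mm/hour

6.61 in/day × 25.4 mm/in × 0.0416667 day/hour = 7.00 mm/hour.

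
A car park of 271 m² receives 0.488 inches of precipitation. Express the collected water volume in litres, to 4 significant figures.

3359 litres

Depth: 0.488 in × 25.4 = 12.3952 mm.
1 mm over 1 m² is 1 L, so volume = 12.3952 × 271 = 3359.0992 L ≈ 3359 L.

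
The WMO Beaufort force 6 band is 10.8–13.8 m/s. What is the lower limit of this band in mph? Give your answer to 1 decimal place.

10.8–13.8 m/s × 2.237 = 24.2–30.9 mph.

24.2 mph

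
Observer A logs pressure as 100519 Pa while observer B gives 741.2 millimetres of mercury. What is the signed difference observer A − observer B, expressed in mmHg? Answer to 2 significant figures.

observer A: 100519 Pa = 753.95 mmHg.
Difference: 753.95 − 741.20 = 13 mmHg.

13 mmHg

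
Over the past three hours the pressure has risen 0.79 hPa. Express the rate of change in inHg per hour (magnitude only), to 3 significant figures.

0.00778 inHg per hour

0.79 hPa / 3 h × 0.02953 inHg/hPa = 0.00778 inHg/h.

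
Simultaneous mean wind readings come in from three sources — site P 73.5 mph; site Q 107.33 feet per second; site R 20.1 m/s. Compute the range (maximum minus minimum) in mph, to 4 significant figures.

28.54 mph

site Q: 107.33 ft/s = 73.1795 mph.
site R: 20.1 m/s = 44.9624 mph.
Spread: 73.5000 − 44.9624 = 28.54 mph.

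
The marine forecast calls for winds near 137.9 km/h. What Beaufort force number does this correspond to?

Beaufort force 12

137.9 km/h = 38.3 m/s, which is Beaufort 12 (hurricane force, ≥32.7 m/s).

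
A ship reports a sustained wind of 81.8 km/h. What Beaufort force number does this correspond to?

81.8 km/h = 22.7 m/s, which is Beaufort 9 (strong gale, 20.8–24.4 m/s).

Beaufort force 9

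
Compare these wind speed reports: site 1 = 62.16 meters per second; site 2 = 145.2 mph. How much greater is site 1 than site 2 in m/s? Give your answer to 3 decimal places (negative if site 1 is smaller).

site 2: 145.2 mph = 64.91021 m/s.
Difference: 62.16000 − 64.91021 = -2.750 m/s.

-2.750 m/s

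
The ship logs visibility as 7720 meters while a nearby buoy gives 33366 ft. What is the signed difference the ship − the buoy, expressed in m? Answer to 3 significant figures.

-2450 m

the buoy: 33366 ft = 10169.96 m.
Difference: 7720.00 − 10169.96 = -2450 m.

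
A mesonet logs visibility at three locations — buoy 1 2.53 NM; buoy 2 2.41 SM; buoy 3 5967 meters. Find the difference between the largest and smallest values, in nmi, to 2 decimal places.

buoy 2: 2.41 SM = 2.0942 nmi.
buoy 3: 5967 m = 3.2219 nmi.
Spread: 3.2219 − 2.0942 = 1.13 nmi.

1.13 nmi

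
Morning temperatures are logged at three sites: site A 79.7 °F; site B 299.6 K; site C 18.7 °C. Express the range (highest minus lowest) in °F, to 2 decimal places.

site A: 79.7 °F = 26.500 °C.
site B: 299.6 K = 26.450 °C.
Spread: 26.500 − 18.700 = 7.800 °C = 14.04 °F.

14.04 °F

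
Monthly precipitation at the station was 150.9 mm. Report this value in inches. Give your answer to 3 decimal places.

1 mm = 0.0393701 in, so 150.9 × 0.0393701 = 5.941 in.

5.941 in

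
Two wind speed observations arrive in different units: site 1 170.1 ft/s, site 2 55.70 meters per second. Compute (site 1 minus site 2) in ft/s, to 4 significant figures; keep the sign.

-12.64 ft/s

site 2: 55.70 m/s = 182.7428 ft/s.
Difference: 170.1000 − 182.7428 = -12.64 ft/s.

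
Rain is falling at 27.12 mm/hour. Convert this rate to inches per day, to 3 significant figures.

25.6 in/day

27.12 mm/hour × 0.0393701 in/mm × 24 hour/day = 25.6 in/day.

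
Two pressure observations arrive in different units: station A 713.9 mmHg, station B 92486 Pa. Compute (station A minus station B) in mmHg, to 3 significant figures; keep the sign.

20.2 mmHg

station B: 92486 Pa = 693.702 mmHg.
Difference: 713.900 − 693.702 = 20.2 mmHg.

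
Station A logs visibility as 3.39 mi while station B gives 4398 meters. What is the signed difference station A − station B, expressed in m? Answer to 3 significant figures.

1060 m

station A: 3.39 SM = 5455.68 m.
Difference: 5455.68 − 4398.00 = 1060 m.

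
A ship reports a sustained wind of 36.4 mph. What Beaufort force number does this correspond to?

Beaufort force 7

36.4 mph = 16.3 m/s, which is Beaufort 7 (near gale, 13.9–17.1 m/s).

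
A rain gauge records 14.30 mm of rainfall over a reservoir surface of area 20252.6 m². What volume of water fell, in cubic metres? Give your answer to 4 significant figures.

289.6 cubic metres

1 mm over 1 m² is 1 L, so volume = 14.3 × 20252.6 = 289612.18 L = 289.6 m³.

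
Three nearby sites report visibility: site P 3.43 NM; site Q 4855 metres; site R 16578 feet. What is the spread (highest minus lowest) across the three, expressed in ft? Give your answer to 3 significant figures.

site P: 3.43 nmi = 20841.08 ft.
site Q: 4855 m = 15928.48 ft.
Spread: 20841.08 − 15928.48 = 4910 ft.

4910 ft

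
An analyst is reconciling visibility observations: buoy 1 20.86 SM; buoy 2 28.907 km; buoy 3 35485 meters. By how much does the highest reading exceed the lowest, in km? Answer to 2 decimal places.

buoy 1: 20.86 SM = 33.5709 km.
buoy 3: 35485 m = 35.4850 km.
Spread: 35.4850 − 28.9070 = 6.58 km.

6.58 km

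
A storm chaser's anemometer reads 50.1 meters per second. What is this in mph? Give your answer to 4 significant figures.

1 m/s = 2.23694 mph, so 50.1 × 2.23694 = 112.1 mph.

112.1 mph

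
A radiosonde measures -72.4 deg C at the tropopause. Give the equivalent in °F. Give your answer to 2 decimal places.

-98.32 °F

°F = °C × 9/5 + 32 = -72.4 × 1.8 + 32 = -98.32 °F.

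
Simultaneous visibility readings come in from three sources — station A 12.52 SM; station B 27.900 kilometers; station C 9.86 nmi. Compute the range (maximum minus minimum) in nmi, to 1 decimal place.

5.2 nmi

station A: 12.52 SM = 10.880 nmi.
station B: 27.900 km = 15.065 nmi.
Spread: 15.065 − 9.860 = 5.2 nmi.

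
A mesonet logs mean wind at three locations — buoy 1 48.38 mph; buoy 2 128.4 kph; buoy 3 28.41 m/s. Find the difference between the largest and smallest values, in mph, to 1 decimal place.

31.4 mph

buoy 2: 128.4 km/h = 79.784 mph.
buoy 3: 28.41 m/s = 63.551 mph.
Spread: 79.784 − 48.380 = 31.4 mph.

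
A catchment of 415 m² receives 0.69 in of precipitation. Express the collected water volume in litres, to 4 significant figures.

7273 litres

Depth: 0.69 in × 25.4 = 17.526 mm.
1 mm over 1 m² is 1 L, so volume = 17.526 × 415 = 7273.29 L ≈ 7273 L.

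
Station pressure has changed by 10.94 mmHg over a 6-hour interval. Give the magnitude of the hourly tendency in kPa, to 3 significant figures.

10.94 mmHg / 6 h × 0.133322 kPa/mmHg = 0.243 kPa/h.

0.243 kPa per hour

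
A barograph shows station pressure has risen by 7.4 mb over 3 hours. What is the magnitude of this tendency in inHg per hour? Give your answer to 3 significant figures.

0.0728 inHg per hour

7.4 mb / 3 h × 0.02953 inHg/mb = 0.0728 inHg/h.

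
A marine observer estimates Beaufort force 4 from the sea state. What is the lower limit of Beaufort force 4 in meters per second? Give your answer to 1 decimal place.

5.5 m/s

Beaufort 4 (moderate breeze) spans 5.5–7.9 m/s.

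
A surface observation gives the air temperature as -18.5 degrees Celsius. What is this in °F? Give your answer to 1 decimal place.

°F = °C × 9/5 + 32 = -18.5 × 1.8 + 32 = -1.3 °F.

-1.3 °F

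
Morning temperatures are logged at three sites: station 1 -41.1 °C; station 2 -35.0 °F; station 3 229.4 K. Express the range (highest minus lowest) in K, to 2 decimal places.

station 2: -35.0 °F = -37.222 °C.
station 3: 229.4 K = -43.750 °C.
Spread: (-37.222) − (-43.750) = 6.528 °C.

6.53 K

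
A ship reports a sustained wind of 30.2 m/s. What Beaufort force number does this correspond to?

Beaufort force 11

30.2 m/s lies in the Beaufort 11 band (violent storm, 28.5–32.6 m/s).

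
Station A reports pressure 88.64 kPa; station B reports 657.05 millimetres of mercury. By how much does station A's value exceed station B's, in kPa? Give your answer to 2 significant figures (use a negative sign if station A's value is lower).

1.0 kPa

station B: 657.05 mmHg = 87.599 kPa.
Difference: 88.640 − 87.599 = 1.0 kPa.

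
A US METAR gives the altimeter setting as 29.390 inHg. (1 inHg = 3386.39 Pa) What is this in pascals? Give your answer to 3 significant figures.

1 inHg = 3386.39 Pa, so 29.390 × 3386.39 = 99500 Pa.

99500 Pa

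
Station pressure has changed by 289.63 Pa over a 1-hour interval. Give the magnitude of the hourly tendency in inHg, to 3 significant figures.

0.0855 inHg per hour

289.63 Pa / 1 h × 0.0002953 inHg/Pa = 0.0855 inHg/h.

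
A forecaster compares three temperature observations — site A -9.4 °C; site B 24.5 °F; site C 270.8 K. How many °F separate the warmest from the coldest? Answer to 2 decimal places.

site B: 24.5 °F = -4.167 °C.
site C: 270.8 K = -2.350 °C.
Spread: (-2.350) − (-9.400) = 7.050 °C = 12.69 °F.

12.69 °F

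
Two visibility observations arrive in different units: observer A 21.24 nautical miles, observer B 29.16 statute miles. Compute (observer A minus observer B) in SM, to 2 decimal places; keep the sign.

observer A: 21.24 nmi = 24.4426 SM.
Difference: 24.4426 − 29.1600 = -4.72 SM.

-4.72 SM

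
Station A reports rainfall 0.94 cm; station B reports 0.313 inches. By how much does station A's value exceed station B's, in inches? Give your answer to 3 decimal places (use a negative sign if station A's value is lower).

station A: 0.94 cm = 0.37008 in.
Difference: 0.37008 − 0.31300 = 0.057 in.

0.057 in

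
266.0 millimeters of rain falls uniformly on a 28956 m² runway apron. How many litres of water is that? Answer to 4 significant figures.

1 mm over 1 m² is 1 L, so volume = 266 × 28956 = 7702296 L ≈ 7702000 L.

7702000 litres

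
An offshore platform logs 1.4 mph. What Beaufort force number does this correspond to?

Beaufort force 1

1.4 mph = 0.6 m/s, which is Beaufort 1 (light air, 0.3–1.5 m/s).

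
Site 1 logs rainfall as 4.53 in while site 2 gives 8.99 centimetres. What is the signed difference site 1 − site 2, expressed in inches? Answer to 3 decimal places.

0.991 in

site 2: 8.99 cm = 3.53937 in.
Difference: 4.53000 − 3.53937 = 0.991 in.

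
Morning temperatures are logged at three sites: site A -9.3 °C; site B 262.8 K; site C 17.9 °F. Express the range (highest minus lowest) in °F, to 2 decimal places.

4.53 °F

site B: 262.8 K = -10.350 °C.
site C: 17.9 °F = -7.833 °C.
Spread: (-7.833) − (-10.350) = 2.517 °C = 4.53 °F.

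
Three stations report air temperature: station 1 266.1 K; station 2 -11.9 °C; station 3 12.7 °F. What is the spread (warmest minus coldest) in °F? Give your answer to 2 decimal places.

8.73 °F

station 1: 266.1 K = -7.050 °C.
station 3: 12.7 °F = -10.722 °C.
Spread: (-7.050) − (-11.900) = 4.850 °C = 8.73 °F.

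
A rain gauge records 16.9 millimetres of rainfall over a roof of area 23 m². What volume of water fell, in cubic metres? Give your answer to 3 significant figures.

1 mm over 1 m² is 1 L, so volume = 16.9 × 23 = 388.7 L = 0.389 m³.

0.389 cubic metres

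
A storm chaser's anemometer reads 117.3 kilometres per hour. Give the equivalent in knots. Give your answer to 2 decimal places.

1 km/h = 0.539957 kt, so 117.3 × 0.539957 = 63.34 kt.

63.34 kt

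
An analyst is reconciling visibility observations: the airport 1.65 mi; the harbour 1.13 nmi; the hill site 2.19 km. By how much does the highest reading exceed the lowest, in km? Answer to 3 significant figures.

0.563 km

the airport: 1.65 SM = 2.65542 km.
the harbour: 1.13 nmi = 2.09276 km.
Spread: 2.65542 − 2.09276 = 0.563 km.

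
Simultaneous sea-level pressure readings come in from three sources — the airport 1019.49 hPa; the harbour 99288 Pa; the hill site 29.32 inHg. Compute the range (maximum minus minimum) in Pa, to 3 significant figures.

2660 Pa

the airport: 1019.49 hPa = 101949.00 Pa.
the hill site: 29.32 inHg = 99288.93 Pa.
Spread: 101949.00 − 99288.00 = 2660 Pa.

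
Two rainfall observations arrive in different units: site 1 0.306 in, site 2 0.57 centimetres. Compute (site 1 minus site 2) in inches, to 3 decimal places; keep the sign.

0.082 in

site 2: 0.57 cm = 0.22441 in.
Difference: 0.30600 − 0.22441 = 0.082 in.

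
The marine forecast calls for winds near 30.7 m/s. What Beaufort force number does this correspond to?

Beaufort force 11

30.7 m/s lies in the Beaufort 11 band (violent storm, 28.5–32.6 m/s).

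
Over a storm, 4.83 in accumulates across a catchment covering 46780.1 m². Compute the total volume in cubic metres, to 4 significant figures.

5739 cubic metres

Depth: 4.83 in × 25.4 = 122.682 mm.
1 mm over 1 m² is 1 L, so volume = 122.682 × 46780.1 = 5739076.2 L = 5739 m³.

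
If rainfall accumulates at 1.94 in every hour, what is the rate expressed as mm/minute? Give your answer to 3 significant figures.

1.94 in/hour × 25.4 mm/in × 0.0166667 hour/minute = 0.821 mm/minute.

0.821 mm/minute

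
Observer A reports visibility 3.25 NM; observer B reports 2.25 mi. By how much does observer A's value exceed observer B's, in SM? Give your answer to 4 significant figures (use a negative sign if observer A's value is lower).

observer A: 3.25 nmi = 3.74003 SM.
Difference: 3.74003 − 2.25000 = 1.490 SM.

1.490 SM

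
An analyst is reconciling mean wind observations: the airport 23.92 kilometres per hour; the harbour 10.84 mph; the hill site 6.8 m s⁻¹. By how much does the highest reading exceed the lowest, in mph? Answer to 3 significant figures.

the airport: 23.92 km/h = 14.8632 mph.
the hill site: 6.8 m/s = 15.2112 mph.
Spread: 15.2112 − 10.8400 = 4.37 mph.

4.37 mph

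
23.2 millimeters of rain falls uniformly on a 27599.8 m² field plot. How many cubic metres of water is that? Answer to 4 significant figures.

640.3 cubic metres

1 mm over 1 m² is 1 L, so volume = 23.2 × 27599.8 = 640315.36 L = 640.3 m³.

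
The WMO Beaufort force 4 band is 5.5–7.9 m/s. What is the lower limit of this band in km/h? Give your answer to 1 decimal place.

5.5–7.9 m/s × 3.6 = 19.8–28.4 km/h.

19.8 km/h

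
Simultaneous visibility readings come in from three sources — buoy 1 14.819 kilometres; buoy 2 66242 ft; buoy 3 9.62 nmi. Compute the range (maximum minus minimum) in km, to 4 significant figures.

buoy 2: 66242 ft = 20.19056 km.
buoy 3: 9.62 nmi = 17.81624 km.
Spread: 20.19056 − 14.81900 = 5.372 km.

5.372 km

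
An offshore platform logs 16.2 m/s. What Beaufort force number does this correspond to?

Beaufort force 7

16.2 m/s lies in the Beaufort 7 band (near gale, 13.9–17.1 m/s).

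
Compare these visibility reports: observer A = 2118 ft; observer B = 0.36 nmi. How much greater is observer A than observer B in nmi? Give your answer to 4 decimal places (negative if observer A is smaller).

-0.0114 nmi

observer A: 2118 ft = 0.348578 nmi.
Difference: 0.348578 − 0.360000 = -0.0114 nmi.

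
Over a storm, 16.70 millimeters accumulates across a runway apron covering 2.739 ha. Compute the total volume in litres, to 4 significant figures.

Area: 2.739 ha = 27390 m².
1 mm over 1 m² is 1 L, so volume = 16.7 × 27390 = 457413 L ≈ 457400 L.

457400 litres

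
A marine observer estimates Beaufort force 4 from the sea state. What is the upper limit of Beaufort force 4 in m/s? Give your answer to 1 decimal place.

7.9 m/s

Beaufort 4 (moderate breeze) spans 5.5–7.9 m/s.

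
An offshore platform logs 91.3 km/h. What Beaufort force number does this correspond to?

Beaufort force 10

91.3 km/h = 25.4 m/s, which is Beaufort 10 (storm, 24.5–28.4 m/s).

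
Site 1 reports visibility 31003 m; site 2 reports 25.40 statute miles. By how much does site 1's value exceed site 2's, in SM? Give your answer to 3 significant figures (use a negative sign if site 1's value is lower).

-6.14 SM

site 1: 31003 m = 19.2644 SM.
Difference: 19.2644 − 25.4000 = -6.14 SM.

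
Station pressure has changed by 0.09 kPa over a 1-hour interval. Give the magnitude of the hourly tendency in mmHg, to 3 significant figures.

0.09 kPa / 1 h × 7.50062 mmHg/kPa = 0.675 mmHg/h.

0.675 mmHg per hour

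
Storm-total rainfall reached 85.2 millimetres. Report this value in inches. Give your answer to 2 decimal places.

3.35 in

1 mm = 0.0393701 in, so 85.2 × 0.0393701 = 3.35 in.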